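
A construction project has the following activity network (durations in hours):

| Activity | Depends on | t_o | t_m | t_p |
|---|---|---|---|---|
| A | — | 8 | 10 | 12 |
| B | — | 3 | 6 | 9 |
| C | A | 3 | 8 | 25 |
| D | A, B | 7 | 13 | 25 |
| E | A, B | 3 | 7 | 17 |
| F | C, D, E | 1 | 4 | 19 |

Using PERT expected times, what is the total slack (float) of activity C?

4 hours

te_A = (8 + 4·10 + 12)/6 = 60/6 = 10
te_B = (3 + 4·6 + 9)/6 = 36/6 = 6
te_C = (3 + 4·8 + 25)/6 = 60/6 = 10
te_D = (7 + 4·13 + 25)/6 = 84/6 = 14
te_E = (3 + 4·7 + 17)/6 = 48/6 = 8
te_F = (1 + 4·4 + 19)/6 = 36/6 = 6

Forward pass:
ES_A = 0; EF_A = 10
ES_B = 0; EF_B = 6
ES_C = 10; EF_C = 10+10 = 20
ES_D = max(EF_A=10, EF_B=6) = 10; EF_D = 10+14 = 24
ES_E = max(EF_A=10, EF_B=6) = 10; EF_E = 10+8 = 18
ES_F = max(EF_C=20, EF_D=24, EF_E=18) = 24; EF_F = 24+6 = 30
Expected project duration μ = 30 hours. Critical path: A → D → F.

Backward pass:
LF_F = 30; LS_F = 30−6 = 24
LF_E = LS_F = 24; LS_E = 24−8 = 16
LF_D = LS_F = 24; LS_D = 24−14 = 10
LF_C = LS_F = 24; LS_C = 24−10 = 14
LF_B = min(LS_D=10, LS_E=16) = 10; LS_B = 10−6 = 4
LF_A = min(LS_C=14, LS_D=10, LS_E=16) = 10; LS_A = 10−10 = 0
Slack_C = LS_C − ES_C = 14 − 10 = 4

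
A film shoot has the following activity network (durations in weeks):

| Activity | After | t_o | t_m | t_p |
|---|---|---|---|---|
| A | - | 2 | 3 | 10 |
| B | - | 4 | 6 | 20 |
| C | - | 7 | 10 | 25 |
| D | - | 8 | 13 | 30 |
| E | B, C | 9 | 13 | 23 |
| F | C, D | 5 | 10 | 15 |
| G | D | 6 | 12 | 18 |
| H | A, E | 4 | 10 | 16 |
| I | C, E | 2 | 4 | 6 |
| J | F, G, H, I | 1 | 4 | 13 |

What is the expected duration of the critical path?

te_A = (2 + 4·3 + 10)/6 = 24/6 = 4
te_B = (4 + 4·6 + 20)/6 = 48/6 = 8
te_C = (7 + 4·10 + 25)/6 = 72/6 = 12
te_D = (8 + 4·13 + 30)/6 = 90/6 = 15
te_E = (9 + 4·13 + 23)/6 = 84/6 = 14
te_F = (5 + 4·10 + 15)/6 = 60/6 = 10
te_G = (6 + 4·12 + 18)/6 = 72/6 = 12
te_H = (4 + 4·10 + 16)/6 = 60/6 = 10
te_I = (2 + 4·4 + 6)/6 = 24/6 = 4
te_J = (1 + 4·4 + 13)/6 = 30/6 = 5

Forward pass:
ES_A = 0; EF_A = 4
ES_B = 0; EF_B = 8
ES_C = 0; EF_C = 12
ES_D = 0; EF_D = 15
ES_E = max(EF_B=8, EF_C=12) = 12; EF_E = 12+14 = 26
ES_F = max(EF_C=12, EF_D=15) = 15; EF_F = 15+10 = 25
ES_G = 15; EF_G = 15+12 = 27
ES_H = max(EF_A=4, EF_E=26) = 26; EF_H = 26+10 = 36
ES_I = max(EF_C=12, EF_E=26) = 26; EF_I = 26+4 = 30
ES_J = max(EF_F=25, EF_G=27, EF_H=36, EF_I=30) = 36; EF_J = 36+5 = 41
Expected project duration μ = 41 weeks. Critical path: C → E → H → J.

41 weeks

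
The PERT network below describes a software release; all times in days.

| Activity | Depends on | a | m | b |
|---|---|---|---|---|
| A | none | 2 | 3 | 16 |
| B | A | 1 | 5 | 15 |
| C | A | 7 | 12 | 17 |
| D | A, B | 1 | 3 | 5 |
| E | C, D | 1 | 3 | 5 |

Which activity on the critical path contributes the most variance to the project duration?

A

te_A = (2 + 4·3 + 16)/6 = 30/6 = 5; σ²_A = ((16−2)/6)² = 5.444
te_B = (1 + 4·5 + 15)/6 = 36/6 = 6; σ²_B = ((15−1)/6)² = 5.444
te_C = (7 + 4·12 + 17)/6 = 72/6 = 12; σ²_C = ((17−7)/6)² = 2.778
te_D = (1 + 4·3 + 5)/6 = 18/6 = 3; σ²_D = ((5−1)/6)² = 0.444
te_E = (1 + 4·3 + 5)/6 = 18/6 = 3; σ²_E = ((5−1)/6)² = 0.444

Forward pass:
ES_A = 0; EF_A = 5
ES_B = 5; EF_B = 5+6 = 11
ES_C = 5; EF_C = 5+12 = 17
ES_D = max(EF_A=5, EF_B=11) = 11; EF_D = 11+3 = 14
ES_E = max(EF_C=17, EF_D=14) = 17; EF_E = 17+3 = 20
Expected project duration μ = 20 days. Critical path: A → C → E.

Variances on critical path: σ²_A=5.444, σ²_C=2.778, σ²_E=0.444.
Largest is σ²_A = 5.444.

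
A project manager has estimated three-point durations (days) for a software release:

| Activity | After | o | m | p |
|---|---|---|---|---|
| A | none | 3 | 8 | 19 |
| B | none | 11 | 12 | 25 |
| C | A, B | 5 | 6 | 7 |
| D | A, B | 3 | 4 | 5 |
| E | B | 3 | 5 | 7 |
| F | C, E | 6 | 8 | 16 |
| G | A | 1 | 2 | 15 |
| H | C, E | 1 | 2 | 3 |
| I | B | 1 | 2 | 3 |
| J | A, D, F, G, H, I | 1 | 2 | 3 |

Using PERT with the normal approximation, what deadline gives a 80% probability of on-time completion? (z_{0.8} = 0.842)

33.4 days

te_A = (3 + 4·8 + 19)/6 = 54/6 = 9; σ²_A = ((19−3)/6)² = 7.111
te_B = (11 + 4·12 + 25)/6 = 84/6 = 14; σ²_B = ((25−11)/6)² = 5.444
te_C = (5 + 4·6 + 7)/6 = 36/6 = 6; σ²_C = ((7−5)/6)² = 0.111
te_D = (3 + 4·4 + 5)/6 = 24/6 = 4; σ²_D = ((5−3)/6)² = 0.111
te_E = (3 + 4·5 + 7)/6 = 30/6 = 5; σ²_E = ((7−3)/6)² = 0.444
te_F = (6 + 4·8 + 16)/6 = 54/6 = 9; σ²_F = ((16−6)/6)² = 2.778
te_G = (1 + 4·2 + 15)/6 = 24/6 = 4; σ²_G = ((15−1)/6)² = 5.444
te_H = (1 + 4·2 + 3)/6 = 12/6 = 2; σ²_H = ((3−1)/6)² = 0.111
te_I = (1 + 4·2 + 3)/6 = 12/6 = 2; σ²_I = ((3−1)/6)² = 0.111
te_J = (1 + 4·2 + 3)/6 = 12/6 = 2; σ²_J = ((3−1)/6)² = 0.111

Forward pass:
ES_A = 0; EF_A = 9
ES_B = 0; EF_B = 14
ES_C = max(EF_A=9, EF_B=14) = 14; EF_C = 14+6 = 20
ES_D = max(EF_A=9, EF_B=14) = 14; EF_D = 14+4 = 18
ES_E = 14; EF_E = 14+5 = 19
ES_F = max(EF_C=20, EF_E=19) = 20; EF_F = 20+9 = 29
ES_G = 9; EF_G = 9+4 = 13
ES_H = max(EF_C=20, EF_E=19) = 20; EF_H = 20+2 = 22
ES_I = 14; EF_I = 14+2 = 16
ES_J = max(EF_A=9, EF_D=18, EF_F=29, EF_G=13, EF_H=22, EF_I=16) = 29; EF_J = 29+2 = 31
Expected project duration μ = 31 days. Critical path: B → C → F → J.

Variance along critical path = 5.444 + 0.111 + 2.778 + 0.111 = 8.444; σ = 2.906 days.
D = μ + z·σ = 31 + 0.842·2.906 = 33.4 days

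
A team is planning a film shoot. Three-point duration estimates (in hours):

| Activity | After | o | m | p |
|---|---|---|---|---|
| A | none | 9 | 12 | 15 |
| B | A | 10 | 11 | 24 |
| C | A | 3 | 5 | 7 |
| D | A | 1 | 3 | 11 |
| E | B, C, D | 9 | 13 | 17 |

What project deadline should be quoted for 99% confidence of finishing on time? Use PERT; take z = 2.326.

44.7 hours

te_A = (9 + 4·12 + 15)/6 = 72/6 = 12; σ²_A = ((15−9)/6)² = 1.000
te_B = (10 + 4·11 + 24)/6 = 78/6 = 13; σ²_B = ((24−10)/6)² = 5.444
te_C = (3 + 4·5 + 7)/6 = 30/6 = 5; σ²_C = ((7−3)/6)² = 0.444
te_D = (1 + 4·3 + 11)/6 = 24/6 = 4; σ²_D = ((11−1)/6)² = 2.778
te_E = (9 + 4·13 + 17)/6 = 78/6 = 13; σ²_E = ((17−9)/6)² = 1.778

Forward pass:
ES_A = 0; EF_A = 12
ES_B = 12; EF_B = 12+13 = 25
ES_C = 12; EF_C = 12+5 = 17
ES_D = 12; EF_D = 12+4 = 16
ES_E = max(EF_B=25, EF_C=17, EF_D=16) = 25; EF_E = 25+13 = 38
Expected project duration μ = 38 hours. Critical path: A → B → E.

Variance along critical path = 1.000 + 5.444 + 1.778 = 8.222; σ = 2.867 hours.
D = μ + z·σ = 38 + 2.326·2.867 = 44.7 hours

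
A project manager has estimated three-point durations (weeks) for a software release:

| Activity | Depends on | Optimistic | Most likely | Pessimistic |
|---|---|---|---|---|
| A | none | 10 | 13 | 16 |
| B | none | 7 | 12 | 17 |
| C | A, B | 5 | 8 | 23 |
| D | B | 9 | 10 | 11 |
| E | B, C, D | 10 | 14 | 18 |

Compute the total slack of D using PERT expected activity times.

te_A = (10 + 4·13 + 16)/6 = 78/6 = 13
te_B = (7 + 4·12 + 17)/6 = 72/6 = 12
te_C = (5 + 4·8 + 23)/6 = 60/6 = 10
te_D = (9 + 4·10 + 11)/6 = 60/6 = 10
te_E = (10 + 4·14 + 18)/6 = 84/6 = 14

Forward pass:
ES_A = 0; EF_A = 13
ES_B = 0; EF_B = 12
ES_C = max(EF_A=13, EF_B=12) = 13; EF_C = 13+10 = 23
ES_D = 12; EF_D = 12+10 = 22
ES_E = max(EF_B=12, EF_C=23, EF_D=22) = 23; EF_E = 23+14 = 37
Expected project duration μ = 37 weeks. Critical path: A → C → E.

Backward pass:
LF_E = 37; LS_E = 37−14 = 23
LF_D = LS_E = 23; LS_D = 23−10 = 13
LF_C = LS_E = 23; LS_C = 23−10 = 13
LF_B = min(LS_C=13, LS_D=13, LS_E=23) = 13; LS_B = 13−12 = 1
LF_A = LS_C = 13; LS_A = 13−13 = 0
Slack_D = LS_D − ES_D = 13 − 12 = 1

1 weeks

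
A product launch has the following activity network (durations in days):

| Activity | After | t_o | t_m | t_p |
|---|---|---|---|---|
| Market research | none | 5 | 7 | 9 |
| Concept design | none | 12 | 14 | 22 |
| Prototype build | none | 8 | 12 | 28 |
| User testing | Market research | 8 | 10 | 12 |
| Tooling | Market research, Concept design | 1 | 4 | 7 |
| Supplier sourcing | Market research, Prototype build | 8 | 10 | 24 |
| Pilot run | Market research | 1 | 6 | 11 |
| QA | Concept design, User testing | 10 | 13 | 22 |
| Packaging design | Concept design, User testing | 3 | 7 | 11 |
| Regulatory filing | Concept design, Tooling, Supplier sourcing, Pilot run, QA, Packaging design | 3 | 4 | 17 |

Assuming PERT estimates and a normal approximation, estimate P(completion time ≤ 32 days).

te_Market research = (5 + 4·7 + 9)/6 = 42/6 = 7; σ²_Market research = ((9−5)/6)² = 0.444
te_Concept design = (12 + 4·14 + 22)/6 = 90/6 = 15; σ²_Concept design = ((22−12)/6)² = 2.778
te_Prototype build = (8 + 4·12 + 28)/6 = 84/6 = 14; σ²_Prototype build = ((28−8)/6)² = 11.111
te_User testing = (8 + 4·10 + 12)/6 = 60/6 = 10; σ²_User testing = ((12−8)/6)² = 0.444
te_Tooling = (1 + 4·4 + 7)/6 = 24/6 = 4; σ²_Tooling = ((7−1)/6)² = 1.000
te_Supplier sourcing = (8 + 4·10 + 24)/6 = 72/6 = 12; σ²_Supplier sourcing = ((24−8)/6)² = 7.111
te_Pilot run = (1 + 4·6 + 11)/6 = 36/6 = 6; σ²_Pilot run = ((11−1)/6)² = 2.778
te_QA = (10 + 4·13 + 22)/6 = 84/6 = 14; σ²_QA = ((22−10)/6)² = 4.000
te_Packaging design = (3 + 4·7 + 11)/6 = 42/6 = 7; σ²_Packaging design = ((11−3)/6)² = 1.778
te_Regulatory filing = (3 + 4·4 + 17)/6 = 36/6 = 6; σ²_Regulatory filing = ((17−3)/6)² = 5.444

Forward pass:
ES_Market research = 0; EF_Market research = 7
ES_Concept design = 0; EF_Concept design = 15
ES_Prototype build = 0; EF_Prototype build = 14
ES_User testing = 7; EF_User testing = 7+10 = 17
ES_Tooling = max(EF_Market research=7, EF_Concept design=15) = 15; EF_Tooling = 15+4 = 19
ES_Supplier sourcing = max(EF_Market research=7, EF_Prototype build=14) = 14; EF_Supplier sourcing = 14+12 = 26
ES_Pilot run = 7; EF_Pilot run = 7+6 = 13
ES_QA = max(EF_Concept design=15, EF_User testing=17) = 17; EF_QA = 17+14 = 31
ES_Packaging design = max(EF_Concept design=15, EF_User testing=17) = 17; EF_Packaging design = 17+7 = 24
ES_Regulatory filing = max(EF_Concept design=15, EF_Tooling=19, EF_Supplier sourcing=26, EF_Pilot run=13, EF_QA=31, EF_Packaging design=24) = 31; EF_Regulatory filing = 31+6 = 37
Expected project duration μ = 37 days. Critical path: Market research → User testing → QA → Regulatory filing.

Variance along critical path = 0.444 + 0.444 + 4.000 + 5.444 = 10.333; σ = √10.333 = 3.215 days.
Z = (32 − 37) / 3.215 = -1.555
P(T ≤ 32) = Φ(-1.555) ≈ 0.060

0.060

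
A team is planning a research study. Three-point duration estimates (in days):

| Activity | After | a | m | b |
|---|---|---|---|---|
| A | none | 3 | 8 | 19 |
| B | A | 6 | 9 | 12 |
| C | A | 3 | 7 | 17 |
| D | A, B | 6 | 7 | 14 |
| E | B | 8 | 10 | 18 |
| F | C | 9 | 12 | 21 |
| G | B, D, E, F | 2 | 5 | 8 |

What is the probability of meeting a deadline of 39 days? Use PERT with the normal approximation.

te_A = (3 + 4·8 + 19)/6 = 54/6 = 9; σ²_A = ((19−3)/6)² = 7.111
te_B = (6 + 4·9 + 12)/6 = 54/6 = 9; σ²_B = ((12−6)/6)² = 1.000
te_C = (3 + 4·7 + 17)/6 = 48/6 = 8; σ²_C = ((17−3)/6)² = 5.444
te_D = (6 + 4·7 + 14)/6 = 48/6 = 8; σ²_D = ((14−6)/6)² = 1.778
te_E = (8 + 4·10 + 18)/6 = 66/6 = 11; σ²_E = ((18−8)/6)² = 2.778
te_F = (9 + 4·12 + 21)/6 = 78/6 = 13; σ²_F = ((21−9)/6)² = 4.000
te_G = (2 + 4·5 + 8)/6 = 30/6 = 5; σ²_G = ((8−2)/6)² = 1.000

Forward pass:
ES_A = 0; EF_A = 9
ES_B = 9; EF_B = 9+9 = 18
ES_C = 9; EF_C = 9+8 = 17
ES_D = max(EF_A=9, EF_B=18) = 18; EF_D = 18+8 = 26
ES_E = 18; EF_E = 18+11 = 29
ES_F = 17; EF_F = 17+13 = 30
ES_G = max(EF_B=18, EF_D=26, EF_E=29, EF_F=30) = 30; EF_G = 30+5 = 35
Expected project duration μ = 35 days. Critical path: A → C → F → G.

Variance along critical path = 7.111 + 5.444 + 4.000 + 1.000 = 17.556; σ = √17.556 = 4.190 days.
Z = (39 − 35) / 4.190 = 0.955
P(T ≤ 39) = Φ(0.955) ≈ 0.830

0.830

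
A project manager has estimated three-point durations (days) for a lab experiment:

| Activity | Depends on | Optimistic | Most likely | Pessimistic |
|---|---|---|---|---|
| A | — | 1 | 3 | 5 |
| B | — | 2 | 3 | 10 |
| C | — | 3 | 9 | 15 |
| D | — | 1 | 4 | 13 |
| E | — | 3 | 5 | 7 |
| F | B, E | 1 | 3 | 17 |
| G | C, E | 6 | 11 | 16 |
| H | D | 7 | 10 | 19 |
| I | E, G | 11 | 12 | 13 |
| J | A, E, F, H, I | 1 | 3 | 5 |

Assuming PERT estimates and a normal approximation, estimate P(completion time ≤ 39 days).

0.930

te_A = (1 + 4·3 + 5)/6 = 18/6 = 3; σ²_A = ((5−1)/6)² = 0.444
te_B = (2 + 4·3 + 10)/6 = 24/6 = 4; σ²_B = ((10−2)/6)² = 1.778
te_C = (3 + 4·9 + 15)/6 = 54/6 = 9; σ²_C = ((15−3)/6)² = 4.000
te_D = (1 + 4·4 + 13)/6 = 30/6 = 5; σ²_D = ((13−1)/6)² = 4.000
te_E = (3 + 4·5 + 7)/6 = 30/6 = 5; σ²_E = ((7−3)/6)² = 0.444
te_F = (1 + 4·3 + 17)/6 = 30/6 = 5; σ²_F = ((17−1)/6)² = 7.111
te_G = (6 + 4·11 + 16)/6 = 66/6 = 11; σ²_G = ((16−6)/6)² = 2.778
te_H = (7 + 4·10 + 19)/6 = 66/6 = 11; σ²_H = ((19−7)/6)² = 4.000
te_I = (11 + 4·12 + 13)/6 = 72/6 = 12; σ²_I = ((13−11)/6)² = 0.111
te_J = (1 + 4·3 + 5)/6 = 18/6 = 3; σ²_J = ((5−1)/6)² = 0.444

Forward pass:
ES_A = 0; EF_A = 3
ES_B = 0; EF_B = 4
ES_C = 0; EF_C = 9
ES_D = 0; EF_D = 5
ES_E = 0; EF_E = 5
ES_F = max(EF_B=4, EF_E=5) = 5; EF_F = 5+5 = 10
ES_G = max(EF_C=9, EF_E=5) = 9; EF_G = 9+11 = 20
ES_H = 5; EF_H = 5+11 = 16
ES_I = max(EF_E=5, EF_G=20) = 20; EF_I = 20+12 = 32
ES_J = max(EF_A=3, EF_E=5, EF_F=10, EF_H=16, EF_I=32) = 32; EF_J = 32+3 = 35
Expected project duration μ = 35 days. Critical path: C → G → I → J.

Variance along critical path = 4.000 + 2.778 + 0.111 + 0.444 = 7.333; σ = √7.333 = 2.708 days.
Z = (39 − 35) / 2.708 = 1.477
P(T ≤ 39) = Φ(1.477) ≈ 0.930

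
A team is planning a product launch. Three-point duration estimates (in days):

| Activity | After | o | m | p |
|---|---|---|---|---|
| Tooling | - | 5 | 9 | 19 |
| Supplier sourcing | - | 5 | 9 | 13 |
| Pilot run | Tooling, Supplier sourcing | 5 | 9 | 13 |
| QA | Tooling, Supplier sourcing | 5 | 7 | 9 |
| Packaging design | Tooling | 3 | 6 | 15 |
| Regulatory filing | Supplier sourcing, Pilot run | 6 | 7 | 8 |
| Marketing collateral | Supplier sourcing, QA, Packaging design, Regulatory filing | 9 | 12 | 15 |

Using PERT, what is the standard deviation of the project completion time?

2.89 days

te_Tooling = (5 + 4·9 + 19)/6 = 60/6 = 10; σ²_Tooling = ((19−5)/6)² = 5.444
te_Supplier sourcing = (5 + 4·9 + 13)/6 = 54/6 = 9; σ²_Supplier sourcing = ((13−5)/6)² = 1.778
te_Pilot run = (5 + 4·9 + 13)/6 = 54/6 = 9; σ²_Pilot run = ((13−5)/6)² = 1.778
te_QA = (5 + 4·7 + 9)/6 = 42/6 = 7; σ²_QA = ((9−5)/6)² = 0.444
te_Packaging design = (3 + 4·6 + 15)/6 = 42/6 = 7; σ²_Packaging design = ((15−3)/6)² = 4.000
te_Regulatory filing = (6 + 4·7 + 8)/6 = 42/6 = 7; σ²_Regulatory filing = ((8−6)/6)² = 0.111
te_Marketing collateral = (9 + 4·12 + 15)/6 = 72/6 = 12; σ²_Marketing collateral = ((15−9)/6)² = 1.000

Forward pass:
ES_Tooling = 0; EF_Tooling = 10
ES_Supplier sourcing = 0; EF_Supplier sourcing = 9
ES_Pilot run = max(EF_Tooling=10, EF_Supplier sourcing=9) = 10; EF_Pilot run = 10+9 = 19
ES_QA = max(EF_Tooling=10, EF_Supplier sourcing=9) = 10; EF_QA = 10+7 = 17
ES_Packaging design = 10; EF_Packaging design = 10+7 = 17
ES_Regulatory filing = max(EF_Supplier sourcing=9, EF_Pilot run=19) = 19; EF_Regulatory filing = 19+7 = 26
ES_Marketing collateral = max(EF_Supplier sourcing=9, EF_QA=17, EF_Packaging design=17, EF_Regulatory filing=26) = 26; EF_Marketing collateral = 26+12 = 38
Expected project duration μ = 38 days. Critical path: Tooling → Pilot run → Regulatory filing → Marketing collateral.

Variance along critical path = 5.444 + 1.778 + 0.111 + 1.000 = 8.333
σ = √8.333 = 2.887 days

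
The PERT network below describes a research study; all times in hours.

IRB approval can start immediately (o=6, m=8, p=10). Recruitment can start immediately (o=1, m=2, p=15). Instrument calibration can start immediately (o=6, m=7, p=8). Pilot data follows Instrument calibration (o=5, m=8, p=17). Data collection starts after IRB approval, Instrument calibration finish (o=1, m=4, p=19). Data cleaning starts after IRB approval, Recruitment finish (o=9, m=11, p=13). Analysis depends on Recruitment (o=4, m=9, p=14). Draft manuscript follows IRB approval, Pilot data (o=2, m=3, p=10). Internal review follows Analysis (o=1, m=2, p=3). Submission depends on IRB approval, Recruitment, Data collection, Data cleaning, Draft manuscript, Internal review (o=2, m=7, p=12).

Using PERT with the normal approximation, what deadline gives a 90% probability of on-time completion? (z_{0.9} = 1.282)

30.8 hours

te_IRB approval = (6 + 4·8 + 10)/6 = 48/6 = 8; σ²_IRB approval = ((10−6)/6)² = 0.444
te_Recruitment = (1 + 4·2 + 15)/6 = 24/6 = 4; σ²_Recruitment = ((15−1)/6)² = 5.444
te_Instrument calibration = (6 + 4·7 + 8)/6 = 42/6 = 7; σ²_Instrument calibration = ((8−6)/6)² = 0.111
te_Pilot data = (5 + 4·8 + 17)/6 = 54/6 = 9; σ²_Pilot data = ((17−5)/6)² = 4.000
te_Data collection = (1 + 4·4 + 19)/6 = 36/6 = 6; σ²_Data collection = ((19−1)/6)² = 9.000
te_Data cleaning = (9 + 4·11 + 13)/6 = 66/6 = 11; σ²_Data cleaning = ((13−9)/6)² = 0.444
te_Analysis = (4 + 4·9 + 14)/6 = 54/6 = 9; σ²_Analysis = ((14−4)/6)² = 2.778
te_Draft manuscript = (2 + 4·3 + 10)/6 = 24/6 = 4; σ²_Draft manuscript = ((10−2)/6)² = 1.778
te_Internal review = (1 + 4·2 + 3)/6 = 12/6 = 2; σ²_Internal review = ((3−1)/6)² = 0.111
te_Submission = (2 + 4·7 + 12)/6 = 42/6 = 7; σ²_Submission = ((12−2)/6)² = 2.778

Forward pass:
ES_IRB approval = 0; EF_IRB approval = 8
ES_Recruitment = 0; EF_Recruitment = 4
ES_Instrument calibration = 0; EF_Instrument calibration = 7
ES_Pilot data = 7; EF_Pilot data = 7+9 = 16
ES_Data collection = max(EF_IRB approval=8, EF_Instrument calibration=7) = 8; EF_Data collection = 8+6 = 14
ES_Data cleaning = max(EF_IRB approval=8, EF_Recruitment=4) = 8; EF_Data cleaning = 8+11 = 19
ES_Analysis = 4; EF_Analysis = 4+9 = 13
ES_Draft manuscript = max(EF_IRB approval=8, EF_Pilot data=16) = 16; EF_Draft manuscript = 16+4 = 20
ES_Internal review = 13; EF_Internal review = 13+2 = 15
ES_Submission = max(EF_IRB approval=8, EF_Recruitment=4, EF_Data collection=14, EF_Data cleaning=19, EF_Draft manuscript=20, EF_Internal review=15) = 20; EF_Submission = 20+7 = 27
Expected project duration μ = 27 hours. Critical path: Instrument calibration → Pilot data → Draft manuscript → Submission.

Variance along critical path = 0.111 + 4.000 + 1.778 + 2.778 = 8.667; σ = 2.944 hours.
D = μ + z·σ = 27 + 1.282·2.944 = 30.8 hours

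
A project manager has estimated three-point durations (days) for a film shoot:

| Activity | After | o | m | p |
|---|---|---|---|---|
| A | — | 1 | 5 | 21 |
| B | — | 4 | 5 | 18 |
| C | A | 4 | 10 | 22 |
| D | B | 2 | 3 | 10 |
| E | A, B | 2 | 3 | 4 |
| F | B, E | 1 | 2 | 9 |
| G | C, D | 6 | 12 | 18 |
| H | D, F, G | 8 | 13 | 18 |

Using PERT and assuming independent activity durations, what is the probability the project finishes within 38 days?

0.167

te_A = (1 + 4·5 + 21)/6 = 42/6 = 7; σ²_A = ((21−1)/6)² = 11.111
te_B = (4 + 4·5 + 18)/6 = 42/6 = 7; σ²_B = ((18−4)/6)² = 5.444
te_C = (4 + 4·10 + 22)/6 = 66/6 = 11; σ²_C = ((22−4)/6)² = 9.000
te_D = (2 + 4·3 + 10)/6 = 24/6 = 4; σ²_D = ((10−2)/6)² = 1.778
te_E = (2 + 4·3 + 4)/6 = 18/6 = 3; σ²_E = ((4−2)/6)² = 0.111
te_F = (1 + 4·2 + 9)/6 = 18/6 = 3; σ²_F = ((9−1)/6)² = 1.778
te_G = (6 + 4·12 + 18)/6 = 72/6 = 12; σ²_G = ((18−6)/6)² = 4.000
te_H = (8 + 4·13 + 18)/6 = 78/6 = 13; σ²_H = ((18−8)/6)² = 2.778

Forward pass:
ES_A = 0; EF_A = 7
ES_B = 0; EF_B = 7
ES_C = 7; EF_C = 7+11 = 18
ES_D = 7; EF_D = 7+4 = 11
ES_E = max(EF_A=7, EF_B=7) = 7; EF_E = 7+3 = 10
ES_F = max(EF_B=7, EF_E=10) = 10; EF_F = 10+3 = 13
ES_G = max(EF_C=18, EF_D=11) = 18; EF_G = 18+12 = 30
ES_H = max(EF_D=11, EF_F=13, EF_G=30) = 30; EF_H = 30+13 = 43
Expected project duration μ = 43 days. Critical path: A → C → G → H.

Variance along critical path = 11.111 + 9.000 + 4.000 + 2.778 = 26.889; σ = √26.889 = 5.185 days.
Z = (38 − 43) / 5.185 = -0.964
P(T ≤ 38) = Φ(-0.964) ≈ 0.167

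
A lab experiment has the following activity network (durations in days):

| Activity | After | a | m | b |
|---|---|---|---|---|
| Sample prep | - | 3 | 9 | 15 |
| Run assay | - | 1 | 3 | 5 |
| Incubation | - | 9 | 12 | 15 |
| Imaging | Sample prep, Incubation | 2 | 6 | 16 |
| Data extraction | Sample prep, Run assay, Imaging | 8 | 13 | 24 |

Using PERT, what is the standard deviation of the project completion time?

te_Sample prep = (3 + 4·9 + 15)/6 = 54/6 = 9; σ²_Sample prep = ((15−3)/6)² = 4.000
te_Run assay = (1 + 4·3 + 5)/6 = 18/6 = 3; σ²_Run assay = ((5−1)/6)² = 0.444
te_Incubation = (9 + 4·12 + 15)/6 = 72/6 = 12; σ²_Incubation = ((15−9)/6)² = 1.000
te_Imaging = (2 + 4·6 + 16)/6 = 42/6 = 7; σ²_Imaging = ((16−2)/6)² = 5.444
te_Data extraction = (8 + 4·13 + 24)/6 = 84/6 = 14; σ²_Data extraction = ((24−8)/6)² = 7.111

Forward pass:
ES_Sample prep = 0; EF_Sample prep = 9
ES_Run assay = 0; EF_Run assay = 3
ES_Incubation = 0; EF_Incubation = 12
ES_Imaging = max(EF_Sample prep=9, EF_Incubation=12) = 12; EF_Imaging = 12+7 = 19
ES_Data extraction = max(EF_Sample prep=9, EF_Run assay=3, EF_Imaging=19) = 19; EF_Data extraction = 19+14 = 33
Expected project duration μ = 33 days. Critical path: Incubation → Imaging → Data extraction.

Variance along critical path = 1.000 + 5.444 + 7.111 = 13.556
σ = √13.556 = 3.682 days

3.68 days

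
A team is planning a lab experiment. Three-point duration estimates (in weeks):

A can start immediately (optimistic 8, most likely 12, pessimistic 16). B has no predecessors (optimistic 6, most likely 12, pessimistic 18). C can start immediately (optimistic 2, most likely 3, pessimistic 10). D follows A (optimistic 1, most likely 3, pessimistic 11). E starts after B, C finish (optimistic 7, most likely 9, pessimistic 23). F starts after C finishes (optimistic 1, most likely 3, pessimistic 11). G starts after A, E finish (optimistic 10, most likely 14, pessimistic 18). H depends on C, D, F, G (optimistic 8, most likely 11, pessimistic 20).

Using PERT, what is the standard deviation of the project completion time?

4.11 weeks

te_A = (8 + 4·12 + 16)/6 = 72/6 = 12; σ²_A = ((16−8)/6)² = 1.778
te_B = (6 + 4·12 + 18)/6 = 72/6 = 12; σ²_B = ((18−6)/6)² = 4.000
te_C = (2 + 4·3 + 10)/6 = 24/6 = 4; σ²_C = ((10−2)/6)² = 1.778
te_D = (1 + 4·3 + 11)/6 = 24/6 = 4; σ²_D = ((11−1)/6)² = 2.778
te_E = (7 + 4·9 + 23)/6 = 66/6 = 11; σ²_E = ((23−7)/6)² = 7.111
te_F = (1 + 4·3 + 11)/6 = 24/6 = 4; σ²_F = ((11−1)/6)² = 2.778
te_G = (10 + 4·14 + 18)/6 = 84/6 = 14; σ²_G = ((18−10)/6)² = 1.778
te_H = (8 + 4·11 + 20)/6 = 72/6 = 12; σ²_H = ((20−8)/6)² = 4.000

Forward pass:
ES_A = 0; EF_A = 12
ES_B = 0; EF_B = 12
ES_C = 0; EF_C = 4
ES_D = 12; EF_D = 12+4 = 16
ES_E = max(EF_B=12, EF_C=4) = 12; EF_E = 12+11 = 23
ES_F = 4; EF_F = 4+4 = 8
ES_G = max(EF_A=12, EF_E=23) = 23; EF_G = 23+14 = 37
ES_H = max(EF_C=4, EF_D=16, EF_F=8, EF_G=37) = 37; EF_H = 37+12 = 49
Expected project duration μ = 49 weeks. Critical path: B → E → G → H.

Variance along critical path = 4.000 + 7.111 + 1.778 + 4.000 = 16.889
σ = √16.889 = 4.110 weeks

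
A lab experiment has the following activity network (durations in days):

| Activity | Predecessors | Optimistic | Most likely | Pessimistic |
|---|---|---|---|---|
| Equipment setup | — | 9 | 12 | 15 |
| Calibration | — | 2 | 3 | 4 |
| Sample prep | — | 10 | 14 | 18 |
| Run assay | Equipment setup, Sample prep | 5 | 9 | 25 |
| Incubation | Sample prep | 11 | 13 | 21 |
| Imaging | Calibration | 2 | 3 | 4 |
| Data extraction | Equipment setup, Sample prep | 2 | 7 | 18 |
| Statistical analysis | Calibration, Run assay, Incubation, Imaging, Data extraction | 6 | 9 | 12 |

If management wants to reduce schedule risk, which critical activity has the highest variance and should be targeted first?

te_Equipment setup = (9 + 4·12 + 15)/6 = 72/6 = 12; σ²_Equipment setup = ((15−9)/6)² = 1.000
te_Calibration = (2 + 4·3 + 4)/6 = 18/6 = 3; σ²_Calibration = ((4−2)/6)² = 0.111
te_Sample prep = (10 + 4·14 + 18)/6 = 84/6 = 14; σ²_Sample prep = ((18−10)/6)² = 1.778
te_Run assay = (5 + 4·9 + 25)/6 = 66/6 = 11; σ²_Run assay = ((25−5)/6)² = 11.111
te_Incubation = (11 + 4·13 + 21)/6 = 84/6 = 14; σ²_Incubation = ((21−11)/6)² = 2.778
te_Imaging = (2 + 4·3 + 4)/6 = 18/6 = 3; σ²_Imaging = ((4−2)/6)² = 0.111
te_Data extraction = (2 + 4·7 + 18)/6 = 48/6 = 8; σ²_Data extraction = ((18−2)/6)² = 7.111
te_Statistical analysis = (6 + 4·9 + 12)/6 = 54/6 = 9; σ²_Statistical analysis = ((12−6)/6)² = 1.000

Forward pass:
ES_Equipment setup = 0; EF_Equipment setup = 12
ES_Calibration = 0; EF_Calibration = 3
ES_Sample prep = 0; EF_Sample prep = 14
ES_Run assay = max(EF_Equipment setup=12, EF_Sample prep=14) = 14; EF_Run assay = 14+11 = 25
ES_Incubation = 14; EF_Incubation = 14+14 = 28
ES_Imaging = 3; EF_Imaging = 3+3 = 6
ES_Data extraction = max(EF_Equipment setup=12, EF_Sample prep=14) = 14; EF_Data extraction = 14+8 = 22
ES_Statistical analysis = max(EF_Calibration=3, EF_Run assay=25, EF_Incubation=28, EF_Imaging=6, EF_Data extraction=22) = 28; EF_Statistical analysis = 28+9 = 37
Expected project duration μ = 37 days. Critical path: Sample prep → Incubation → Statistical analysis.

Variances on critical path: σ²_Sample prep=1.778, σ²_Incubation=2.778, σ²_Statistical analysis=1.000.
Largest is σ²_Incubation = 2.778.

Incubation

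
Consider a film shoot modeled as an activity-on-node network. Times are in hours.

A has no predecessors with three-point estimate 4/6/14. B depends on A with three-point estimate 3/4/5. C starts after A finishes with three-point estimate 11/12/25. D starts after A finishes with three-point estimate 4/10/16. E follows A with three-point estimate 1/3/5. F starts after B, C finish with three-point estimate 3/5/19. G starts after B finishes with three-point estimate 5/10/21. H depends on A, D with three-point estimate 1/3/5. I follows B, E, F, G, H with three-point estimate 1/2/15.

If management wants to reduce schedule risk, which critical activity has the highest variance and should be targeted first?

F

te_A = (4 + 4·6 + 14)/6 = 42/6 = 7; σ²_A = ((14−4)/6)² = 2.778
te_B = (3 + 4·4 + 5)/6 = 24/6 = 4; σ²_B = ((5−3)/6)² = 0.111
te_C = (11 + 4·12 + 25)/6 = 84/6 = 14; σ²_C = ((25−11)/6)² = 5.444
te_D = (4 + 4·10 + 16)/6 = 60/6 = 10; σ²_D = ((16−4)/6)² = 4.000
te_E = (1 + 4·3 + 5)/6 = 18/6 = 3; σ²_E = ((5−1)/6)² = 0.444
te_F = (3 + 4·5 + 19)/6 = 42/6 = 7; σ²_F = ((19−3)/6)² = 7.111
te_G = (5 + 4·10 + 21)/6 = 66/6 = 11; σ²_G = ((21−5)/6)² = 7.111
te_H = (1 + 4·3 + 5)/6 = 18/6 = 3; σ²_H = ((5−1)/6)² = 0.444
te_I = (1 + 4·2 + 15)/6 = 24/6 = 4; σ²_I = ((15−1)/6)² = 5.444

Forward pass:
ES_A = 0; EF_A = 7
ES_B = 7; EF_B = 7+4 = 11
ES_C = 7; EF_C = 7+14 = 21
ES_D = 7; EF_D = 7+10 = 17
ES_E = 7; EF_E = 7+3 = 10
ES_F = max(EF_B=11, EF_C=21) = 21; EF_F = 21+7 = 28
ES_G = 11; EF_G = 11+11 = 22
ES_H = max(EF_A=7, EF_D=17) = 17; EF_H = 17+3 = 20
ES_I = max(EF_B=11, EF_E=10, EF_F=28, EF_G=22, EF_H=20) = 28; EF_I = 28+4 = 32
Expected project duration μ = 32 hours. Critical path: A → C → F → I.

Variances on critical path: σ²_A=2.778, σ²_C=5.444, σ²_F=7.111, σ²_I=5.444.
Largest is σ²_F = 7.111.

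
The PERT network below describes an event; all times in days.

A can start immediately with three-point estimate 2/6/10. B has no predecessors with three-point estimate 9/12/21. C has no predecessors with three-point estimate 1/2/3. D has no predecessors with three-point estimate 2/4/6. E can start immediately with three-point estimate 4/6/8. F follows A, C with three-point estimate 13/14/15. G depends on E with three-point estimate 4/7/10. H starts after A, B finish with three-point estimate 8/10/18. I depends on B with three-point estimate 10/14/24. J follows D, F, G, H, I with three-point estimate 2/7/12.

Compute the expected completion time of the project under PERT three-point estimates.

35 days

te_A = (2 + 4·6 + 10)/6 = 36/6 = 6
te_B = (9 + 4·12 + 21)/6 = 78/6 = 13
te_C = (1 + 4·2 + 3)/6 = 12/6 = 2
te_D = (2 + 4·4 + 6)/6 = 24/6 = 4
te_E = (4 + 4·6 + 8)/6 = 36/6 = 6
te_F = (13 + 4·14 + 15)/6 = 84/6 = 14
te_G = (4 + 4·7 + 10)/6 = 42/6 = 7
te_H = (8 + 4·10 + 18)/6 = 66/6 = 11
te_I = (10 + 4·14 + 24)/6 = 90/6 = 15
te_J = (2 + 4·7 + 12)/6 = 42/6 = 7

Forward pass:
ES_A = 0; EF_A = 6
ES_B = 0; EF_B = 13
ES_C = 0; EF_C = 2
ES_D = 0; EF_D = 4
ES_E = 0; EF_E = 6
ES_F = max(EF_A=6, EF_C=2) = 6; EF_F = 6+14 = 20
ES_G = 6; EF_G = 6+7 = 13
ES_H = max(EF_A=6, EF_B=13) = 13; EF_H = 13+11 = 24
ES_I = 13; EF_I = 13+15 = 28
ES_J = max(EF_D=4, EF_F=20, EF_G=13, EF_H=24, EF_I=28) = 28; EF_J = 28+7 = 35
Expected project duration μ = 35 days. Critical path: B → I → J.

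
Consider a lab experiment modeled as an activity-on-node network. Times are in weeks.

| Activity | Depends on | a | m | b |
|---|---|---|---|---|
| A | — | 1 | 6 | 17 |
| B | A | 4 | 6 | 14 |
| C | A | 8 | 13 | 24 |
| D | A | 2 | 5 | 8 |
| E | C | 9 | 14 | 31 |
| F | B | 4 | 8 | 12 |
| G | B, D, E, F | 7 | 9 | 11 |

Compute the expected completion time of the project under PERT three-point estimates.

te_A = (1 + 4·6 + 17)/6 = 42/6 = 7
te_B = (4 + 4·6 + 14)/6 = 42/6 = 7
te_C = (8 + 4·13 + 24)/6 = 84/6 = 14
te_D = (2 + 4·5 + 8)/6 = 30/6 = 5
te_E = (9 + 4·14 + 31)/6 = 96/6 = 16
te_F = (4 + 4·8 + 12)/6 = 48/6 = 8
te_G = (7 + 4·9 + 11)/6 = 54/6 = 9

Forward pass:
ES_A = 0; EF_A = 7
ES_B = 7; EF_B = 7+7 = 14
ES_C = 7; EF_C = 7+14 = 21
ES_D = 7; EF_D = 7+5 = 12
ES_E = 21; EF_E = 21+16 = 37
ES_F = 14; EF_F = 14+8 = 22
ES_G = max(EF_B=14, EF_D=12, EF_E=37, EF_F=22) = 37; EF_G = 37+9 = 46
Expected project duration μ = 46 weeks. Critical path: A → C → E → G.

46 weeks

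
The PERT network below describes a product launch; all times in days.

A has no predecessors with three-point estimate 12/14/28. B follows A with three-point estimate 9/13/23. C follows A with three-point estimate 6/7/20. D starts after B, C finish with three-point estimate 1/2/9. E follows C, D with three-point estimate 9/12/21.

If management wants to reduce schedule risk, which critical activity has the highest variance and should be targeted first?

A

te_A = (12 + 4·14 + 28)/6 = 96/6 = 16; σ²_A = ((28−12)/6)² = 7.111
te_B = (9 + 4·13 + 23)/6 = 84/6 = 14; σ²_B = ((23−9)/6)² = 5.444
te_C = (6 + 4·7 + 20)/6 = 54/6 = 9; σ²_C = ((20−6)/6)² = 5.444
te_D = (1 + 4·2 + 9)/6 = 18/6 = 3; σ²_D = ((9−1)/6)² = 1.778
te_E = (9 + 4·12 + 21)/6 = 78/6 = 13; σ²_E = ((21−9)/6)² = 4.000

Forward pass:
ES_A = 0; EF_A = 16
ES_B = 16; EF_B = 16+14 = 30
ES_C = 16; EF_C = 16+9 = 25
ES_D = max(EF_B=30, EF_C=25) = 30; EF_D = 30+3 = 33
ES_E = max(EF_C=25, EF_D=33) = 33; EF_E = 33+13 = 46
Expected project duration μ = 46 days. Critical path: A → B → D → E.

Variances on critical path: σ²_A=7.111, σ²_B=5.444, σ²_D=1.778, σ²_E=4.000.
Largest is σ²_A = 7.111.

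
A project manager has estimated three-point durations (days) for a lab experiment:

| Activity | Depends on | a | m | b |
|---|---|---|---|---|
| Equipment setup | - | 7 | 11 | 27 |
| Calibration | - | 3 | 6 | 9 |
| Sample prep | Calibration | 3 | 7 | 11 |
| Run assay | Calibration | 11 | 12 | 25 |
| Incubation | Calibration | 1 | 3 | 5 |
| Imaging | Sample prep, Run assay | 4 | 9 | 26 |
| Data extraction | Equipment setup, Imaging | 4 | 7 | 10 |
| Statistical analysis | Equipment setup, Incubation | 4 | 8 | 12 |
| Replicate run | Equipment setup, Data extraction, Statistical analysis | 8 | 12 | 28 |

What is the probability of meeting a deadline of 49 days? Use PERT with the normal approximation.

0.298

te_Equipment setup = (7 + 4·11 + 27)/6 = 78/6 = 13; σ²_Equipment setup = ((27−7)/6)² = 11.111
te_Calibration = (3 + 4·6 + 9)/6 = 36/6 = 6; σ²_Calibration = ((9−3)/6)² = 1.000
te_Sample prep = (3 + 4·7 + 11)/6 = 42/6 = 7; σ²_Sample prep = ((11−3)/6)² = 1.778
te_Run assay = (11 + 4·12 + 25)/6 = 84/6 = 14; σ²_Run assay = ((25−11)/6)² = 5.444
te_Incubation = (1 + 4·3 + 5)/6 = 18/6 = 3; σ²_Incubation = ((5−1)/6)² = 0.444
te_Imaging = (4 + 4·9 + 26)/6 = 66/6 = 11; σ²_Imaging = ((26−4)/6)² = 13.444
te_Data extraction = (4 + 4·7 + 10)/6 = 42/6 = 7; σ²_Data extraction = ((10−4)/6)² = 1.000
te_Statistical analysis = (4 + 4·8 + 12)/6 = 48/6 = 8; σ²_Statistical analysis = ((12−4)/6)² = 1.778
te_Replicate run = (8 + 4·12 + 28)/6 = 84/6 = 14; σ²_Replicate run = ((28−8)/6)² = 11.111

Forward pass:
ES_Equipment setup = 0; EF_Equipment setup = 13
ES_Calibration = 0; EF_Calibration = 6
ES_Sample prep = 6; EF_Sample prep = 6+7 = 13
ES_Run assay = 6; EF_Run assay = 6+14 = 20
ES_Incubation = 6; EF_Incubation = 6+3 = 9
ES_Imaging = max(EF_Sample prep=13, EF_Run assay=20) = 20; EF_Imaging = 20+11 = 31
ES_Data extraction = max(EF_Equipment setup=13, EF_Imaging=31) = 31; EF_Data extraction = 31+7 = 38
ES_Statistical analysis = max(EF_Equipment setup=13, EF_Incubation=9) = 13; EF_Statistical analysis = 13+8 = 21
ES_Replicate run = max(EF_Equipment setup=13, EF_Data extraction=38, EF_Statistical analysis=21) = 38; EF_Replicate run = 38+14 = 52
Expected project duration μ = 52 days. Critical path: Calibration → Run assay → Imaging → Data extraction → Replicate run.

Variance along critical path = 1.000 + 5.444 + 13.444 + 1.000 + 11.111 = 32.000; σ = √32.000 = 5.657 days.
Z = (49 − 52) / 5.657 = -0.530
P(T ≤ 49) = Φ(-0.530) ≈ 0.298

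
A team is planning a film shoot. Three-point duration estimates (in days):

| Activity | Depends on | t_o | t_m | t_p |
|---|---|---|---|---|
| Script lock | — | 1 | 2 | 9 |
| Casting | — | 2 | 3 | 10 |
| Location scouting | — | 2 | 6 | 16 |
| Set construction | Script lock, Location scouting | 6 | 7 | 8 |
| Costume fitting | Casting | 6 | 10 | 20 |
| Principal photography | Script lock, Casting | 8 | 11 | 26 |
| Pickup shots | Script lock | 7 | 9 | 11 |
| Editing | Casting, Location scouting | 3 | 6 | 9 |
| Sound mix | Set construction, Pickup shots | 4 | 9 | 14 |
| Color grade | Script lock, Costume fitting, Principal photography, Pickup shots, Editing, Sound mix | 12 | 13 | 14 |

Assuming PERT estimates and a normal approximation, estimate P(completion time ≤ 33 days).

te_Script lock = (1 + 4·2 + 9)/6 = 18/6 = 3; σ²_Script lock = ((9−1)/6)² = 1.778
te_Casting = (2 + 4·3 + 10)/6 = 24/6 = 4; σ²_Casting = ((10−2)/6)² = 1.778
te_Location scouting = (2 + 4·6 + 16)/6 = 42/6 = 7; σ²_Location scouting = ((16−2)/6)² = 5.444
te_Set construction = (6 + 4·7 + 8)/6 = 42/6 = 7; σ²_Set construction = ((8−6)/6)² = 0.111
te_Costume fitting = (6 + 4·10 + 20)/6 = 66/6 = 11; σ²_Costume fitting = ((20−6)/6)² = 5.444
te_Principal photography = (8 + 4·11 + 26)/6 = 78/6 = 13; σ²_Principal photography = ((26−8)/6)² = 9.000
te_Pickup shots = (7 + 4·9 + 11)/6 = 54/6 = 9; σ²_Pickup shots = ((11−7)/6)² = 0.444
te_Editing = (3 + 4·6 + 9)/6 = 36/6 = 6; σ²_Editing = ((9−3)/6)² = 1.000
te_Sound mix = (4 + 4·9 + 14)/6 = 54/6 = 9; σ²_Sound mix = ((14−4)/6)² = 2.778
te_Color grade = (12 + 4·13 + 14)/6 = 78/6 = 13; σ²_Color grade = ((14−12)/6)² = 0.111

Forward pass:
ES_Script lock = 0; EF_Script lock = 3
ES_Casting = 0; EF_Casting = 4
ES_Location scouting = 0; EF_Location scouting = 7
ES_Set construction = max(EF_Script lock=3, EF_Location scouting=7) = 7; EF_Set construction = 7+7 = 14
ES_Costume fitting = 4; EF_Costume fitting = 4+11 = 15
ES_Principal photography = max(EF_Script lock=3, EF_Casting=4) = 4; EF_Principal photography = 4+13 = 17
ES_Pickup shots = 3; EF_Pickup shots = 3+9 = 12
ES_Editing = max(EF_Casting=4, EF_Location scouting=7) = 7; EF_Editing = 7+6 = 13
ES_Sound mix = max(EF_Set construction=14, EF_Pickup shots=12) = 14; EF_Sound mix = 14+9 = 23
ES_Color grade = max(EF_Script lock=3, EF_Costume fitting=15, EF_Principal photography=17, EF_Pickup shots=12, EF_Editing=13, EF_Sound mix=23) = 23; EF_Color grade = 23+13 = 36
Expected project duration μ = 36 days. Critical path: Location scouting → Set construction → Sound mix → Color grade.

Variance along critical path = 5.444 + 0.111 + 2.778 + 0.111 = 8.444; σ = √8.444 = 2.906 days.
Z = (33 − 36) / 2.906 = -1.032
P(T ≤ 33) = Φ(-1.032) ≈ 0.151

0.151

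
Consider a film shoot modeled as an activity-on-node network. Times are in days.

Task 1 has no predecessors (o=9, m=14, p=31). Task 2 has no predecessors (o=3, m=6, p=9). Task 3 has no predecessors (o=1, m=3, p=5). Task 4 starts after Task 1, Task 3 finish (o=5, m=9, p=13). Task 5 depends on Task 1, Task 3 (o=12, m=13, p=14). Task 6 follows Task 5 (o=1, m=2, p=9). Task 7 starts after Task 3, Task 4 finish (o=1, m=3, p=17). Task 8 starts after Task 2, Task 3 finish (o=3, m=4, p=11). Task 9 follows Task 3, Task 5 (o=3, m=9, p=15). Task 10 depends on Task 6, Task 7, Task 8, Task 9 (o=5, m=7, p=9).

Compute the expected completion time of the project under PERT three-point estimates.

te_Task 1 = (9 + 4·14 + 31)/6 = 96/6 = 16
te_Task 2 = (3 + 4·6 + 9)/6 = 36/6 = 6
te_Task 3 = (1 + 4·3 + 5)/6 = 18/6 = 3
te_Task 4 = (5 + 4·9 + 13)/6 = 54/6 = 9
te_Task 5 = (12 + 4·13 + 14)/6 = 78/6 = 13
te_Task 6 = (1 + 4·2 + 9)/6 = 18/6 = 3
te_Task 7 = (1 + 4·3 + 17)/6 = 30/6 = 5
te_Task 8 = (3 + 4·4 + 11)/6 = 30/6 = 5
te_Task 9 = (3 + 4·9 + 15)/6 = 54/6 = 9
te_Task 10 = (5 + 4·7 + 9)/6 = 42/6 = 7

Forward pass:
ES_Task 1 = 0; EF_Task 1 = 16
ES_Task 2 = 0; EF_Task 2 = 6
ES_Task 3 = 0; EF_Task 3 = 3
ES_Task 4 = max(EF_Task 1=16, EF_Task 3=3) = 16; EF_Task 4 = 16+9 = 25
ES_Task 5 = max(EF_Task 1=16, EF_Task 3=3) = 16; EF_Task 5 = 16+13 = 29
ES_Task 6 = 29; EF_Task 6 = 29+3 = 32
ES_Task 7 = max(EF_Task 3=3, EF_Task 4=25) = 25; EF_Task 7 = 25+5 = 30
ES_Task 8 = max(EF_Task 2=6, EF_Task 3=3) = 6; EF_Task 8 = 6+5 = 11
ES_Task 9 = max(EF_Task 3=3, EF_Task 5=29) = 29; EF_Task 9 = 29+9 = 38
ES_Task 10 = max(EF_Task 6=32, EF_Task 7=30, EF_Task 8=11, EF_Task 9=38) = 38; EF_Task 10 = 38+7 = 45
Expected project duration μ = 45 days. Critical path: Task 1 → Task 5 → Task 9 → Task 10.

45 days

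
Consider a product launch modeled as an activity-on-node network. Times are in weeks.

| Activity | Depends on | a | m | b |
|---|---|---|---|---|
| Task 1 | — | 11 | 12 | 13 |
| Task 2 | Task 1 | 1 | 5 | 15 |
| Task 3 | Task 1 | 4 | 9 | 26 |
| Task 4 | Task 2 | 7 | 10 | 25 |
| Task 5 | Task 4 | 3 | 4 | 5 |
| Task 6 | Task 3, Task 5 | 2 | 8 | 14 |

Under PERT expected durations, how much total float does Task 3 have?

te_Task 1 = (11 + 4·12 + 13)/6 = 72/6 = 12
te_Task 2 = (1 + 4·5 + 15)/6 = 36/6 = 6
te_Task 3 = (4 + 4·9 + 26)/6 = 66/6 = 11
te_Task 4 = (7 + 4·10 + 25)/6 = 72/6 = 12
te_Task 5 = (3 + 4·4 + 5)/6 = 24/6 = 4
te_Task 6 = (2 + 4·8 + 14)/6 = 48/6 = 8

Forward pass:
ES_Task 1 = 0; EF_Task 1 = 12
ES_Task 2 = 12; EF_Task 2 = 12+6 = 18
ES_Task 3 = 12; EF_Task 3 = 12+11 = 23
ES_Task 4 = 18; EF_Task 4 = 18+12 = 30
ES_Task 5 = 30; EF_Task 5 = 30+4 = 34
ES_Task 6 = max(EF_Task 3=23, EF_Task 5=34) = 34; EF_Task 6 = 34+8 = 42
Expected project duration μ = 42 weeks. Critical path: Task 1 → Task 2 → Task 4 → Task 5 → Task 6.

Backward pass:
LF_Task 6 = 42; LS_Task 6 = 42−8 = 34
LF_Task 5 = LS_Task 6 = 34; LS_Task 5 = 34−4 = 30
LF_Task 4 = LS_Task 5 = 30; LS_Task 4 = 30−12 = 18
LF_Task 3 = LS_Task 6 = 34; LS_Task 3 = 34−11 = 23
LF_Task 2 = LS_Task 4 = 18; LS_Task 2 = 18−6 = 12
LF_Task 1 = min(LS_Task 2=12, LS_Task 3=23) = 12; LS_Task 1 = 12−12 = 0
Slack_Task 3 = LS_Task 3 − ES_Task 3 = 23 − 12 = 11

11 weeks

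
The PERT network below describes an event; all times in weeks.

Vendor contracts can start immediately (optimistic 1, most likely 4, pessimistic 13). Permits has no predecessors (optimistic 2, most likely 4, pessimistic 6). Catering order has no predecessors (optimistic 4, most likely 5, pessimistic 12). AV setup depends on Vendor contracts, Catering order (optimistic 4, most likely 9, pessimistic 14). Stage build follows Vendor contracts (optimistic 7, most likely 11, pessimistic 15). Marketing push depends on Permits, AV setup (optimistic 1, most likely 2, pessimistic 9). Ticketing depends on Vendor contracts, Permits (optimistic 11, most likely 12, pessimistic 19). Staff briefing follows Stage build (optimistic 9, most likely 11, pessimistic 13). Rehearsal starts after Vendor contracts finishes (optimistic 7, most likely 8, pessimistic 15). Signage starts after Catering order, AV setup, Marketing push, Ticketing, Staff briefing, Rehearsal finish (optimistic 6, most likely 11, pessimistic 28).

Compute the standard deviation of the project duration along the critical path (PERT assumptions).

4.43 weeks

te_Vendor contracts = (1 + 4·4 + 13)/6 = 30/6 = 5; σ²_Vendor contracts = ((13−1)/6)² = 4.000
te_Permits = (2 + 4·4 + 6)/6 = 24/6 = 4; σ²_Permits = ((6−2)/6)² = 0.444
te_Catering order = (4 + 4·5 + 12)/6 = 36/6 = 6; σ²_Catering order = ((12−4)/6)² = 1.778
te_AV setup = (4 + 4·9 + 14)/6 = 54/6 = 9; σ²_AV setup = ((14−4)/6)² = 2.778
te_Stage build = (7 + 4·11 + 15)/6 = 66/6 = 11; σ²_Stage build = ((15−7)/6)² = 1.778
te_Marketing push = (1 + 4·2 + 9)/6 = 18/6 = 3; σ²_Marketing push = ((9−1)/6)² = 1.778
te_Ticketing = (11 + 4·12 + 19)/6 = 78/6 = 13; σ²_Ticketing = ((19−11)/6)² = 1.778
te_Staff briefing = (9 + 4·11 + 13)/6 = 66/6 = 11; σ²_Staff briefing = ((13−9)/6)² = 0.444
te_Rehearsal = (7 + 4·8 + 15)/6 = 54/6 = 9; σ²_Rehearsal = ((15−7)/6)² = 1.778
te_Signage = (6 + 4·11 + 28)/6 = 78/6 = 13; σ²_Signage = ((28−6)/6)² = 13.444

Forward pass:
ES_Vendor contracts = 0; EF_Vendor contracts = 5
ES_Permits = 0; EF_Permits = 4
ES_Catering order = 0; EF_Catering order = 6
ES_AV setup = max(EF_Vendor contracts=5, EF_Catering order=6) = 6; EF_AV setup = 6+9 = 15
ES_Stage build = 5; EF_Stage build = 5+11 = 16
ES_Marketing push = max(EF_Permits=4, EF_AV setup=15) = 15; EF_Marketing push = 15+3 = 18
ES_Ticketing = max(EF_Vendor contracts=5, EF_Permits=4) = 5; EF_Ticketing = 5+13 = 18
ES_Staff briefing = 16; EF_Staff briefing = 16+11 = 27
ES_Rehearsal = 5; EF_Rehearsal = 5+9 = 14
ES_Signage = max(EF_Catering order=6, EF_AV setup=15, EF_Marketing push=18, EF_Ticketing=18, EF_Staff briefing=27, EF_Rehearsal=14) = 27; EF_Signage = 27+13 = 40
Expected project duration μ = 40 weeks. Critical path: Vendor contracts → Stage build → Staff briefing → Signage.

Variance along critical path = 4.000 + 1.778 + 0.444 + 13.444 = 19.667
σ = √19.667 = 4.435 weeks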